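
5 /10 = 1 /2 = 0.50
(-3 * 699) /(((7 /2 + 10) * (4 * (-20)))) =233 /120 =1.94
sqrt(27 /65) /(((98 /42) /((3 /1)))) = 27 * sqrt(195) /455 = 0.83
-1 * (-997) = 997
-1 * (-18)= 18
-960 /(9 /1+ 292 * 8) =-192 /469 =-0.41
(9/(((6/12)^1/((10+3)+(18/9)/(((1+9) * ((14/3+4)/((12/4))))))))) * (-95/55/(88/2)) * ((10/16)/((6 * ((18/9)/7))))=-677901/201344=-3.37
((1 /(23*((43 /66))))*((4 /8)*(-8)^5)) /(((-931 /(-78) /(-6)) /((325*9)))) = 1607643.04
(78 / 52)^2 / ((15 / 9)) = 27 / 20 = 1.35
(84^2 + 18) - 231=6843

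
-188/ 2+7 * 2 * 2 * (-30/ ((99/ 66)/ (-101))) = 56466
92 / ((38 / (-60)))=-2760 / 19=-145.26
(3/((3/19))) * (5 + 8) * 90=22230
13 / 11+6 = 79 / 11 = 7.18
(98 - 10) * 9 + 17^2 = 1081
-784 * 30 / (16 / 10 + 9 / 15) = -117600 / 11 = -10690.91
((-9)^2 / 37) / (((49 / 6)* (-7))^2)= 2916 / 4353013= 0.00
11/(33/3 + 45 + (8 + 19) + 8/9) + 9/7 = 7488/5285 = 1.42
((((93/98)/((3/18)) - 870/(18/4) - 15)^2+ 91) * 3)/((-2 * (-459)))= 889291363/6612354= 134.49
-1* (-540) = 540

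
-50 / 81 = -0.62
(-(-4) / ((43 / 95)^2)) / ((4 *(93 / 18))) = 54150 / 57319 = 0.94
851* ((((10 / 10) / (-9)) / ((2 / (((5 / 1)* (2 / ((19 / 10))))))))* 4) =-995.32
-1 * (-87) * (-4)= -348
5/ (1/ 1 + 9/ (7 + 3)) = 50/ 19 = 2.63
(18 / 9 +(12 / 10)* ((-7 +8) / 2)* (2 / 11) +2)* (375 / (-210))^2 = 14125 / 1078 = 13.10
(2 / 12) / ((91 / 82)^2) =3362 / 24843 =0.14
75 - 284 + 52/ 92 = -4794/ 23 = -208.43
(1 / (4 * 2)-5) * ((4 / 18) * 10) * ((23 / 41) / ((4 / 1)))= -1495 / 984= -1.52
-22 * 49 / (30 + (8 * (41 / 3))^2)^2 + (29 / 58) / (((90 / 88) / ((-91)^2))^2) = 386085457808753565709 / 11777891382450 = 32780524.57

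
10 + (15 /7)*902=13600 /7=1942.86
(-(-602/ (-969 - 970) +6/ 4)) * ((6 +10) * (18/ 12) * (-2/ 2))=12036/ 277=43.45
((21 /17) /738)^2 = 49 /17489124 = 0.00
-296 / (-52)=74 / 13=5.69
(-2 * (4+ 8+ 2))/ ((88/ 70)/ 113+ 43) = -110740/ 170109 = -0.65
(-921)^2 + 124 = 848365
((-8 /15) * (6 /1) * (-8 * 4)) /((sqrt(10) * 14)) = 128 * sqrt(10) /175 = 2.31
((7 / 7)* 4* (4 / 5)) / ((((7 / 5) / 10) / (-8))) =-1280 / 7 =-182.86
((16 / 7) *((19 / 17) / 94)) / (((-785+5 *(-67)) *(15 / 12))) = -19 / 978775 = -0.00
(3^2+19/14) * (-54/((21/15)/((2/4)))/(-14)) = 14.27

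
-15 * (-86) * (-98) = -126420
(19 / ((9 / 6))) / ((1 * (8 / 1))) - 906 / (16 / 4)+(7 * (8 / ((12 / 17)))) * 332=104455 / 4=26113.75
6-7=-1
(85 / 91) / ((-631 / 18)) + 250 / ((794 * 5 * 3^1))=-386705 / 68388411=-0.01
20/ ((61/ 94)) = 1880/ 61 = 30.82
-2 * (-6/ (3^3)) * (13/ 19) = 52/ 171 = 0.30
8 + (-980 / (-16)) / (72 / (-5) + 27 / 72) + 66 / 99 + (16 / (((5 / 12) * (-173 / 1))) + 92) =15541016 / 161755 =96.08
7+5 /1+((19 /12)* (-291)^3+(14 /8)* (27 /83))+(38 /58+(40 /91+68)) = -8546098527328 /219037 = -39016689.09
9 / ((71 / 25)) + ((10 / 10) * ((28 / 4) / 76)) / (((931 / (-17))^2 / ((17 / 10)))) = 21174081823 / 6681489080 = 3.17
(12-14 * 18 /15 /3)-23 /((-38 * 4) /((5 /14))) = 68671 /10640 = 6.45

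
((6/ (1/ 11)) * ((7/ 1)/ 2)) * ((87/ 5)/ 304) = 20097/ 1520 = 13.22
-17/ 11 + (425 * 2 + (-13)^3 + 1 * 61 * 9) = -8795/ 11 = -799.55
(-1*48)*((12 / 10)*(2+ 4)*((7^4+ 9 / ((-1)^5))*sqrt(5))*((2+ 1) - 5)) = 8266752*sqrt(5) / 5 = 3697003.89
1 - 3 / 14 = 11 / 14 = 0.79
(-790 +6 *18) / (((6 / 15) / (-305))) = 520025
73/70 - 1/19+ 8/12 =6611/3990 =1.66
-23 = -23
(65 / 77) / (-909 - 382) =-65 / 99407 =-0.00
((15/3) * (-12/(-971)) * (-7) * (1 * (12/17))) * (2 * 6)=-60480/16507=-3.66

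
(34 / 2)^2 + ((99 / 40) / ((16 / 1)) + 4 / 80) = 185091 / 640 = 289.20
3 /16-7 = -6.81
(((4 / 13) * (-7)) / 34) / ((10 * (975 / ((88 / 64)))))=-77 / 8619000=-0.00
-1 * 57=-57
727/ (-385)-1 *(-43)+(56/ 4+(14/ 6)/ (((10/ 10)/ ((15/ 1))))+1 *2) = 35463/ 385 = 92.11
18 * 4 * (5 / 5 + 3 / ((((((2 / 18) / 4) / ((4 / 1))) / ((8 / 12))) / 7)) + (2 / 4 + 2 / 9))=145276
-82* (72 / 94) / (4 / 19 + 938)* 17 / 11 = -158916 / 1536007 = -0.10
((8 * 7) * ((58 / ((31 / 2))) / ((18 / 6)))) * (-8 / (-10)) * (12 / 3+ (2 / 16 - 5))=-48.89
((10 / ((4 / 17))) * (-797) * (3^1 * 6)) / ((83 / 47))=-28656135 / 83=-345254.64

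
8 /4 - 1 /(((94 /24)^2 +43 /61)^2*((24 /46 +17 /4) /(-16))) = 17554490433950 /8720456446159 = 2.01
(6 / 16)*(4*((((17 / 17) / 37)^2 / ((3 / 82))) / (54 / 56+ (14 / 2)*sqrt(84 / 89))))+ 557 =450016*sqrt(1869) / 4328864247+ 803724875645 / 1442954749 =557.00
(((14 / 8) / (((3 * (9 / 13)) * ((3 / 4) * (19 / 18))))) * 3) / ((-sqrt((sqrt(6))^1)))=-91 * 6^(3 / 4) / 171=-2.04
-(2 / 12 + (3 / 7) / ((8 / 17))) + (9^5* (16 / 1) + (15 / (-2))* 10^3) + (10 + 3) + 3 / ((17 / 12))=2676923203 / 2856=937298.04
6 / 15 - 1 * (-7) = 37 / 5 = 7.40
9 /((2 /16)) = 72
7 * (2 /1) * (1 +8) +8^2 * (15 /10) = 222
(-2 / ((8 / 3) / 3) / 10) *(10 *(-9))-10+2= 49 / 4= 12.25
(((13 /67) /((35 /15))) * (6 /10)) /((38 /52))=3042 /44555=0.07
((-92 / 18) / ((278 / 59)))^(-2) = 1565001 / 1841449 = 0.85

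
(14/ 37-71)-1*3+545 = 17441/ 37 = 471.38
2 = 2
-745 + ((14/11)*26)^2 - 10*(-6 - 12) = 64131/121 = 530.01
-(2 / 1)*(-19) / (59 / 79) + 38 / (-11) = 30780 / 649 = 47.43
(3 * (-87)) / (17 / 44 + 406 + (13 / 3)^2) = -103356 / 168365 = -0.61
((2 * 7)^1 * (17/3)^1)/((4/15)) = 595/2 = 297.50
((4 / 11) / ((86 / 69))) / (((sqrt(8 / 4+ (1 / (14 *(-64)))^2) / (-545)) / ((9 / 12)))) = -84.33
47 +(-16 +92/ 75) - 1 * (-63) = 7142/ 75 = 95.23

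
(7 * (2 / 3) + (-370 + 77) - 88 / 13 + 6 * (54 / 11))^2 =12987565369 / 184041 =70568.87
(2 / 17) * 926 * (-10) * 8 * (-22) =3259520 / 17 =191736.47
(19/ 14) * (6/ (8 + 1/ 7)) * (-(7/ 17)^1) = -7/ 17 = -0.41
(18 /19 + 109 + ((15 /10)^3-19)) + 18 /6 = 14793 /152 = 97.32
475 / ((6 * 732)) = 475 / 4392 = 0.11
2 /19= 0.11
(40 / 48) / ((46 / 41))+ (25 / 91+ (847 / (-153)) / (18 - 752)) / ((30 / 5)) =556921663 / 705144258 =0.79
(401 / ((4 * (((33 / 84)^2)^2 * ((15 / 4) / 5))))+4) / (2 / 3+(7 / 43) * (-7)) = -10606068164 / 893101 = -11875.55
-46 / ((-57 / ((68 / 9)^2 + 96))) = 123.54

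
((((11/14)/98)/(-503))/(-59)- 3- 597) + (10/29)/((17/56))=-12021241017137/20073404092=-598.86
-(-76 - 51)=127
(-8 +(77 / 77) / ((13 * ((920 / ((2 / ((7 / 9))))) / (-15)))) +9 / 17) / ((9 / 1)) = -1063703 / 1280916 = -0.83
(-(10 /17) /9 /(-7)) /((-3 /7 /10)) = -100 /459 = -0.22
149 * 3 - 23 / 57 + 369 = 815.60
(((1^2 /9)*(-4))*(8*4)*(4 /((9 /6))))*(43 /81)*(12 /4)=-44032 /729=-60.40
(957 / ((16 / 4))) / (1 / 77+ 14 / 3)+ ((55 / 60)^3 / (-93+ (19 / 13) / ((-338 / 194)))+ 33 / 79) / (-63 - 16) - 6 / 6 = 50.12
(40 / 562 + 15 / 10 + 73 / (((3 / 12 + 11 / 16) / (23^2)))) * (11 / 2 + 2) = 347257309 / 1124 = 308947.78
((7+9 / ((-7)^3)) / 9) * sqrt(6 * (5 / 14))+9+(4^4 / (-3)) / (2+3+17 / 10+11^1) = 2392 * sqrt(105) / 21609+2219 / 531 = 5.31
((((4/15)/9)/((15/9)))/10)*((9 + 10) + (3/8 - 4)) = 41/1500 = 0.03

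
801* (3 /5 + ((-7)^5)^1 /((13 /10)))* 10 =-1346178222 /13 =-103552170.92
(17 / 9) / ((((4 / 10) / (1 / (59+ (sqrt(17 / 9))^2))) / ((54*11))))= 25245 / 548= 46.07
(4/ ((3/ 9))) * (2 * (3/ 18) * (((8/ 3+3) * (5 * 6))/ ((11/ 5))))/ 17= 200/ 11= 18.18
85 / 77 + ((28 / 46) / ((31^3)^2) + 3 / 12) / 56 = 55746768715269 / 50296608609632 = 1.11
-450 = -450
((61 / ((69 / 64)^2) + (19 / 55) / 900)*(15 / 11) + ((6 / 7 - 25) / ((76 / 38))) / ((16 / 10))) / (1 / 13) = 447479955689 / 537675600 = 832.25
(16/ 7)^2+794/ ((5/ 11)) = 429246/ 245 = 1752.02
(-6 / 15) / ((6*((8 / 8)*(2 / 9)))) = -3 / 10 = -0.30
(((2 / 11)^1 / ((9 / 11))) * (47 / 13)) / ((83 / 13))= 94 / 747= 0.13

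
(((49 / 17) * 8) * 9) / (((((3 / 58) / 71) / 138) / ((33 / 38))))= 11026982736 / 323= 34139265.44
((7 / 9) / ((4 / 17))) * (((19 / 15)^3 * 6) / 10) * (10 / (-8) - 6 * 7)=-141206233 / 810000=-174.33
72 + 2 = 74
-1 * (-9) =9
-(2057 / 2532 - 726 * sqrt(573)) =-2057 / 2532+726 * sqrt(573) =17377.75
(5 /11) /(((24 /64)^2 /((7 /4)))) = 560 /99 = 5.66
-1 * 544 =-544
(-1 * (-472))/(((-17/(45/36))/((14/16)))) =-2065/68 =-30.37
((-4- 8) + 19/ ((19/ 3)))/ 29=-9/ 29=-0.31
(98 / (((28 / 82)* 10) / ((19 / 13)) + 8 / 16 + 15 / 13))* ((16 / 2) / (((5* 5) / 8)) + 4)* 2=651044576 / 2020425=322.23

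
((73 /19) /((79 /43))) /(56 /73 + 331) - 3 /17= -105162658 /617996223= -0.17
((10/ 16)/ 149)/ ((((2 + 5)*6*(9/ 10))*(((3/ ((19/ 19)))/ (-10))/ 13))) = -1625/ 337932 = -0.00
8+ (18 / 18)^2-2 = 7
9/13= 0.69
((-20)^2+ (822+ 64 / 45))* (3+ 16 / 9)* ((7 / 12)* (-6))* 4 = -33142508 / 405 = -81833.35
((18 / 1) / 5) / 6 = 0.60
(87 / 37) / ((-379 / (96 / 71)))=-8352 / 995633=-0.01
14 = 14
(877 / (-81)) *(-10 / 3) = 8770 / 243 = 36.09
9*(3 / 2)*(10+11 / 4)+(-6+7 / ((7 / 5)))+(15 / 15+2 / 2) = 173.12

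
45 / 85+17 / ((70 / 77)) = 3269 / 170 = 19.23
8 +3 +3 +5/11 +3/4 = 669/44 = 15.20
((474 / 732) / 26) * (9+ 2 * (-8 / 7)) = 3713 / 22204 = 0.17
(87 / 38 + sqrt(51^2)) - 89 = -1357 / 38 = -35.71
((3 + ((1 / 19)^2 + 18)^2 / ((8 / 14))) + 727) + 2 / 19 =676251199 / 521284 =1297.28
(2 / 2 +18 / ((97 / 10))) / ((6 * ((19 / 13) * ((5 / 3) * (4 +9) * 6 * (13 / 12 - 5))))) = -277 / 433105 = -0.00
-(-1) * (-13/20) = -13/20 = -0.65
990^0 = 1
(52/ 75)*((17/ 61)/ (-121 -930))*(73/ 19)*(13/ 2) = -419458/ 91358175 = -0.00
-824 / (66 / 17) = -7004 / 33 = -212.24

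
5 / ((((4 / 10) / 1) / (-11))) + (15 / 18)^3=-29575 / 216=-136.92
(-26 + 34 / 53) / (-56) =24 / 53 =0.45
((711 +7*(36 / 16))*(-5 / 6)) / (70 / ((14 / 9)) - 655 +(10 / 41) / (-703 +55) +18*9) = 846855 / 626446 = 1.35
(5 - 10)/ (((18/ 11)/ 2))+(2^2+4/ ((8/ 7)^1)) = 1.39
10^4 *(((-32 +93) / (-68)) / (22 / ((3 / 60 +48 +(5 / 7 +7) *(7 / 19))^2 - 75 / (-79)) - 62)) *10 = 22536897403737500 / 15574188000793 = 1447.07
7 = 7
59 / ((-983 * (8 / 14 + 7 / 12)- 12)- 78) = -4956 / 102911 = -0.05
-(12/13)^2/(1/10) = -1440/169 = -8.52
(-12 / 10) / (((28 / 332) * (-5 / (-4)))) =-11.38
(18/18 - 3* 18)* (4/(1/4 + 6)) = -848/25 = -33.92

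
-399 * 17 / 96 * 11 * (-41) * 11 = 11216821 / 32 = 350525.66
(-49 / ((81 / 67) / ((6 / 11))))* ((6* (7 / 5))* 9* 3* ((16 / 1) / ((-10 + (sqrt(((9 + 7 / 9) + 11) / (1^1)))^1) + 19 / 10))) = 264741120* sqrt(187) / 443839 + 6433209216 / 443839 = 22651.21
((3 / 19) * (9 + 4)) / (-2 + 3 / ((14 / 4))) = -273 / 152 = -1.80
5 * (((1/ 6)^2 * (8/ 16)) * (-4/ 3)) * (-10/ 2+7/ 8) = 55/ 144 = 0.38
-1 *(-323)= 323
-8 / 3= -2.67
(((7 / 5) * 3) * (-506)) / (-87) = 3542 / 145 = 24.43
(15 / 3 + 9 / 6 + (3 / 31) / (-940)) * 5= 189407 / 5828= 32.50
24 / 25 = 0.96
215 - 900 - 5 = -690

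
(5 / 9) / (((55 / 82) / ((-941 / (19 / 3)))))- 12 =-84686 / 627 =-135.07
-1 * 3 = -3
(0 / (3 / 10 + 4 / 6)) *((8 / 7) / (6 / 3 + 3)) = 0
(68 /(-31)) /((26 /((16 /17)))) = -32 /403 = -0.08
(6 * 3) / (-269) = -18 / 269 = -0.07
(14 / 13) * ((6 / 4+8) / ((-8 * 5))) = -133 / 520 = -0.26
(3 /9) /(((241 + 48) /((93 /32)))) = 31 /9248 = 0.00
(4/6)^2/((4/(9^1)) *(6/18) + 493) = 12/13315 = 0.00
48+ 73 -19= 102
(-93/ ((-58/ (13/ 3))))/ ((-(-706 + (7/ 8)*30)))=806/ 78851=0.01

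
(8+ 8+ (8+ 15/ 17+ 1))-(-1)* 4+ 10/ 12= 30.72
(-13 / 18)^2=169 / 324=0.52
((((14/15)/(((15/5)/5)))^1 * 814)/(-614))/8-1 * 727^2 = -5841305357/11052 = -528529.26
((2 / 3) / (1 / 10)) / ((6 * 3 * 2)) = 5 / 27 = 0.19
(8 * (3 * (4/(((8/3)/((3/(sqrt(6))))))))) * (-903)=-16254 * sqrt(6)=-39814.01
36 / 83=0.43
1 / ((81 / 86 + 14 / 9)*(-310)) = -387 / 299615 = -0.00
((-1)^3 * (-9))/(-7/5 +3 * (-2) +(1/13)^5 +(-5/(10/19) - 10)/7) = -233914590/264731839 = -0.88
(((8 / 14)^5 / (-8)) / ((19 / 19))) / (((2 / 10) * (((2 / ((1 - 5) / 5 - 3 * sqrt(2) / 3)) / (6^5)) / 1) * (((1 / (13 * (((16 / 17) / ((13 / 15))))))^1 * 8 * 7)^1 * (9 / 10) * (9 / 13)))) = 95846400 / 2000033 + 119808000 * sqrt(2) / 2000033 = 132.64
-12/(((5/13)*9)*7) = -52/105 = -0.50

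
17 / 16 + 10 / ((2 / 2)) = 177 / 16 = 11.06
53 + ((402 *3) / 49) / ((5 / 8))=22633 / 245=92.38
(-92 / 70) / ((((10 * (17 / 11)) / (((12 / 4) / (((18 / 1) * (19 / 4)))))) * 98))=-0.00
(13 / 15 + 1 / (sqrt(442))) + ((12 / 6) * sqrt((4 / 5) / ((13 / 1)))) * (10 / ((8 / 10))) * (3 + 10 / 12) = sqrt(442) / 442 + 13 / 15 + 115 * sqrt(65) / 39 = 24.69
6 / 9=2 / 3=0.67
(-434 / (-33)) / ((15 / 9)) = 434 / 55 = 7.89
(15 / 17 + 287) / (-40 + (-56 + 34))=-2447 / 527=-4.64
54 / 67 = 0.81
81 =81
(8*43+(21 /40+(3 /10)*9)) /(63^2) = 13889 /158760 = 0.09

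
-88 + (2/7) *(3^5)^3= 28697198/7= 4099599.71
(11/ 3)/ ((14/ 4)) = 22/ 21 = 1.05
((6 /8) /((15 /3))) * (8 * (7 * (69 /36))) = 161 /10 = 16.10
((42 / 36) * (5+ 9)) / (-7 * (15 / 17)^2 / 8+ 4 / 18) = -339864 / 9551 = -35.58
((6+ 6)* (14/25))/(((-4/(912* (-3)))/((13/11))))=1493856/275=5432.20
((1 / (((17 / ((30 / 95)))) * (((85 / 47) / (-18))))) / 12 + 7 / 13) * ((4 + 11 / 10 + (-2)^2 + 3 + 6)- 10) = 7560783 / 1784575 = 4.24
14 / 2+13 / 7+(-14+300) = 2064 / 7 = 294.86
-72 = -72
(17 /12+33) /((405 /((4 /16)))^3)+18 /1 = 918330048413 /51018336000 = 18.00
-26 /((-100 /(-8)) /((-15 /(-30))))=-26 /25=-1.04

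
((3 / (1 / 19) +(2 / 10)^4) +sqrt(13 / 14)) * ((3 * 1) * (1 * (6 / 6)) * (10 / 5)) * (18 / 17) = 54 * sqrt(182) / 119 +3847608 / 10625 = 368.25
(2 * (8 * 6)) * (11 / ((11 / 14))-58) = -4224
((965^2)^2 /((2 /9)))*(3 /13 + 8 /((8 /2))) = 226333980163125 /26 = 8705153083197.12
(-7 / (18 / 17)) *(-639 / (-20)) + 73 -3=-141.22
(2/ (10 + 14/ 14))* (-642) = -1284/ 11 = -116.73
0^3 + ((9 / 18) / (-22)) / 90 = -1 / 3960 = -0.00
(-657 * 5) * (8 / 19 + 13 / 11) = -1100475 / 209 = -5265.43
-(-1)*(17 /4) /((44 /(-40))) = -3.86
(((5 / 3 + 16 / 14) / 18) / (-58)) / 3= -59 / 65772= -0.00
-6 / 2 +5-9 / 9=1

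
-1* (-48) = 48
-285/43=-6.63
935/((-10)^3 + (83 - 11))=-935/928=-1.01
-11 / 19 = -0.58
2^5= 32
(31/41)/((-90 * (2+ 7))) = -31/33210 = -0.00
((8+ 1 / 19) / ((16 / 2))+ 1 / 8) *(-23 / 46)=-43 / 76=-0.57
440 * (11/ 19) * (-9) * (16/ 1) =-696960/ 19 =-36682.11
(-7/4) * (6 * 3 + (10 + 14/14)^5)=-1127483/4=-281870.75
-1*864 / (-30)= 144 / 5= 28.80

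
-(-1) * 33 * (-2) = -66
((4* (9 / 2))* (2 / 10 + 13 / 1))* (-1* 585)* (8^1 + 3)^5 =-22385444796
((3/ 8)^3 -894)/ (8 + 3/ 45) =-6865515/ 61952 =-110.82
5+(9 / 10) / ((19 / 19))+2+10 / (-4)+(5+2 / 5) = 54 / 5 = 10.80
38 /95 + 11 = 57 /5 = 11.40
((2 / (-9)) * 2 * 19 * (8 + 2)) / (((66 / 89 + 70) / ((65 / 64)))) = -549575 / 453312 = -1.21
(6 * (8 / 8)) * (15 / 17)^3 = 20250 / 4913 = 4.12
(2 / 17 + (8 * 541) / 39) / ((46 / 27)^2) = 38.27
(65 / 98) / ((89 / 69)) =4485 / 8722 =0.51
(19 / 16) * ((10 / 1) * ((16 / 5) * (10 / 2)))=190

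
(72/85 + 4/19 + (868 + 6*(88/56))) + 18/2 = 10033031/11305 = 887.49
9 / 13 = 0.69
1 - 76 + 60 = -15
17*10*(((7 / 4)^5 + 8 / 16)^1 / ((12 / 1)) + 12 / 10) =908497 / 2048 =443.60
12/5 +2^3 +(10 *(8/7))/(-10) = 324/35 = 9.26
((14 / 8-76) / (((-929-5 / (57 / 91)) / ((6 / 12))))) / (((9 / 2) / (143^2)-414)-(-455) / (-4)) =-346181121 / 4611013967936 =-0.00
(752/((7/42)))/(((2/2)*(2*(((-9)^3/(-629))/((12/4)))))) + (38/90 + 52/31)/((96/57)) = 5840.85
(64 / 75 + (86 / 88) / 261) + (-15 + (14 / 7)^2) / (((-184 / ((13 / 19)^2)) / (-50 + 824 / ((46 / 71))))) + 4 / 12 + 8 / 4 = 37.39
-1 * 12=-12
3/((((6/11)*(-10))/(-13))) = 143/20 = 7.15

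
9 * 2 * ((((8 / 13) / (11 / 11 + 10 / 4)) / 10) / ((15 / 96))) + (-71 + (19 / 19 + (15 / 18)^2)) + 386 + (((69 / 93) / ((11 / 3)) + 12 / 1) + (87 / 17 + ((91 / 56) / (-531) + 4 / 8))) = 6284642937241 / 18674455800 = 336.54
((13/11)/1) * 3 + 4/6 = 139/33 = 4.21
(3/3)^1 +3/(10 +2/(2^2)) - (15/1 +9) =-159/7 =-22.71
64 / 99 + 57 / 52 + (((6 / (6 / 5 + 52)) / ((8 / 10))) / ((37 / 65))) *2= 56694541 / 25333308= 2.24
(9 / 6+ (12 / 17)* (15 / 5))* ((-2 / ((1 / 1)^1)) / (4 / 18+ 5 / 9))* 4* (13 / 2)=-28782 / 119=-241.87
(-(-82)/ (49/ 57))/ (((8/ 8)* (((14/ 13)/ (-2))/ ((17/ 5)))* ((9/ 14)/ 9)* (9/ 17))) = -11706812/ 735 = -15927.64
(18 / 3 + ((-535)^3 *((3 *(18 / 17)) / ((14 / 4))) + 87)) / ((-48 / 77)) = 60639587921 / 272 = 222939661.47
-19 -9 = -28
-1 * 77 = -77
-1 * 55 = -55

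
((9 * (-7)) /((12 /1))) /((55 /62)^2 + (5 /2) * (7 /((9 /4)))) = -181629 /296305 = -0.61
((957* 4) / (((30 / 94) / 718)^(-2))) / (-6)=-71775 / 569396258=-0.00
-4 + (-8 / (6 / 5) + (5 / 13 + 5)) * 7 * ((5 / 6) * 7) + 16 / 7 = -44279 / 819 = -54.06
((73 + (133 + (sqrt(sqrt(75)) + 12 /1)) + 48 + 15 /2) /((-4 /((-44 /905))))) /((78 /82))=451 * 3^(1 /4) * sqrt(5) /35295 + 246697 /70590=3.53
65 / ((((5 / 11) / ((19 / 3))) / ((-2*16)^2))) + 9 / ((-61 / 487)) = 169701539 / 183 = 927330.81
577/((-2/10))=-2885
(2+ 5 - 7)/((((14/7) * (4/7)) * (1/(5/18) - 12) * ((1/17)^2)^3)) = 0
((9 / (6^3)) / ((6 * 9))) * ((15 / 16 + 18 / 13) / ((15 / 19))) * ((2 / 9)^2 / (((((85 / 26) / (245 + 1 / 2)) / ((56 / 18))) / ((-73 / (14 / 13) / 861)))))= -203624083 / 98777167200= -0.00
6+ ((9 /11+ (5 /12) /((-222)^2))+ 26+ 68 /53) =11757785363 /344790864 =34.10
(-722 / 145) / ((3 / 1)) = -722 / 435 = -1.66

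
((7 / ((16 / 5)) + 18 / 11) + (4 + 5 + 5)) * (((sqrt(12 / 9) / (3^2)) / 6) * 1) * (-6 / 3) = -3137 * sqrt(3) / 7128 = -0.76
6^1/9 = 2/3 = 0.67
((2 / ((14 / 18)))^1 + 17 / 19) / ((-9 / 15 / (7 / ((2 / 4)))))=-4610 / 57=-80.88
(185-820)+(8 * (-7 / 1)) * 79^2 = -350131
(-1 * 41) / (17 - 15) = -41 / 2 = -20.50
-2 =-2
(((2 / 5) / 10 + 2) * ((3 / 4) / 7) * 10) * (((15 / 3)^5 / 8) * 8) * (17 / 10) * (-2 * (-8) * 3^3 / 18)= 1950750 / 7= 278678.57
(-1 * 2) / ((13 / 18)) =-36 / 13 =-2.77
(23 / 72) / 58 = 23 / 4176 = 0.01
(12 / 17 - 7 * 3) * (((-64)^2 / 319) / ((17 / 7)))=-9891840 / 92191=-107.30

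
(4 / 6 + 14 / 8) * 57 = 551 / 4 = 137.75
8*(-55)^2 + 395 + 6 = 24601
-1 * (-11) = 11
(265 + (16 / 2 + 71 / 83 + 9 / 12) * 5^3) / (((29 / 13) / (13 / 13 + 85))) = 272012195 / 4814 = 56504.40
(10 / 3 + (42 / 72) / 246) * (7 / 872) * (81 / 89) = 620361 / 25455424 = 0.02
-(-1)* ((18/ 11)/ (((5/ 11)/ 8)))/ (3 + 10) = 2.22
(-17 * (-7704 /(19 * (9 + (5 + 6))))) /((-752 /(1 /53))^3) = -0.00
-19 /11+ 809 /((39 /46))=408613 /429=952.48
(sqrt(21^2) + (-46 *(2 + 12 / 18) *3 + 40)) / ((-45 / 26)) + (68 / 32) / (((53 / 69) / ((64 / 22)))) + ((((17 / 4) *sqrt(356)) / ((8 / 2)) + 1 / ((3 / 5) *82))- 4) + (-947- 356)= -2412765193 / 2151270 + 17 *sqrt(89) / 8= -1101.51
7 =7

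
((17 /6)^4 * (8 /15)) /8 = 83521 /19440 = 4.30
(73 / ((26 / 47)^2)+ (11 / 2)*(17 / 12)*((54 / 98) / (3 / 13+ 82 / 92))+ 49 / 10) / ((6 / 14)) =1249072949 / 2164890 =576.97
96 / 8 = 12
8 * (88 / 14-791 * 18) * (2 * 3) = -4781856 / 7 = -683122.29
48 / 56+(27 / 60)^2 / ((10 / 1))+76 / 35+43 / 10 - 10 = -74233 / 28000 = -2.65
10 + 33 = 43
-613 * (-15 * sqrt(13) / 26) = 9195 * sqrt(13) / 26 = 1275.12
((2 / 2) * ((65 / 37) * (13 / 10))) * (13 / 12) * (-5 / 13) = -845 / 888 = -0.95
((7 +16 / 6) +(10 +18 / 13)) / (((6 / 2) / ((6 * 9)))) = 4926 / 13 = 378.92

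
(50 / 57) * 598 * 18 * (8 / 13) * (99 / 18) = 607200 / 19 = 31957.89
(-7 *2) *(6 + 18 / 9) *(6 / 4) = -168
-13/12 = -1.08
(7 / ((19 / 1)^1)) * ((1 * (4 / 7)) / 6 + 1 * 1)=23 / 57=0.40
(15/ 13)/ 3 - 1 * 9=-112/ 13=-8.62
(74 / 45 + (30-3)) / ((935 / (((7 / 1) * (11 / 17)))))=9023 / 65025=0.14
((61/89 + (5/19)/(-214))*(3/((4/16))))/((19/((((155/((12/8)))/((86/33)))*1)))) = 17.13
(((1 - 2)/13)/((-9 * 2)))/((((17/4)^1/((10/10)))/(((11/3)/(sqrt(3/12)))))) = 44/5967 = 0.01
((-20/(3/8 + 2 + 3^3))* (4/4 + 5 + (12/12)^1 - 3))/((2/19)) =-1216/47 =-25.87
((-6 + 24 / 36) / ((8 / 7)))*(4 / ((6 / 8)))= -224 / 9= -24.89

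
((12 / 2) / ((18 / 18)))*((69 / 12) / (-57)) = -0.61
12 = 12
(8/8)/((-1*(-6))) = 1/6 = 0.17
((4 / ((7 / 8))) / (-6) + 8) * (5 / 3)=760 / 63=12.06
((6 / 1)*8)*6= 288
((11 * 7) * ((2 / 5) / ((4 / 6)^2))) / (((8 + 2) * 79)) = 693 / 7900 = 0.09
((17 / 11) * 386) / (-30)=-3281 / 165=-19.88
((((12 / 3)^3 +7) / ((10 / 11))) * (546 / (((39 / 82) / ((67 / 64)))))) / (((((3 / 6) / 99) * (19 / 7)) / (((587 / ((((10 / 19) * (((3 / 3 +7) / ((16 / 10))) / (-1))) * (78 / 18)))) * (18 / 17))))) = -164946396939093 / 442000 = -373181893.53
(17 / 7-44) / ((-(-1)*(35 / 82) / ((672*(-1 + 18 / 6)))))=-4581504 / 35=-130900.11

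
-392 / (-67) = 5.85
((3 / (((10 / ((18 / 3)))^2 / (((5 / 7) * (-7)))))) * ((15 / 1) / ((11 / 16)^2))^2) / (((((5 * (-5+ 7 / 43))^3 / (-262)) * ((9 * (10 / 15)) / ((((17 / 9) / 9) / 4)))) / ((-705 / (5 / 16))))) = 1597808291136 / 804156925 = 1986.94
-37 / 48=-0.77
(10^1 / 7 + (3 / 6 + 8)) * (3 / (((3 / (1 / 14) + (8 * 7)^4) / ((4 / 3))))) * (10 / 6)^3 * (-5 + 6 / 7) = -17375 / 224329203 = -0.00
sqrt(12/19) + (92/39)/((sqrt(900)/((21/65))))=322/12675 + 2 * sqrt(57)/19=0.82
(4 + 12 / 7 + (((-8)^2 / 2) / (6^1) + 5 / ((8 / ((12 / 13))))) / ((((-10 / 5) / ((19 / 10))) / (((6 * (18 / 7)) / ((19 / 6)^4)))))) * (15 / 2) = 22717272 / 624169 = 36.40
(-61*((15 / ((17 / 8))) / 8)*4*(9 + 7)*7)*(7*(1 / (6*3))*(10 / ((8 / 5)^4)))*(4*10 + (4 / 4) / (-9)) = -16766421875 / 29376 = -570752.38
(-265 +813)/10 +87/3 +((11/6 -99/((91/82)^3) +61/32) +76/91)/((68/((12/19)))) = 3239006973129/38944549280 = 83.17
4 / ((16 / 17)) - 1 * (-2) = 25 / 4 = 6.25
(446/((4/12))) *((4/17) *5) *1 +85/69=1847885/1173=1575.35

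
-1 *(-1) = 1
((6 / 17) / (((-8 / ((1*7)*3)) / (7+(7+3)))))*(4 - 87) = 5229 / 4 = 1307.25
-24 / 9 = -8 / 3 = -2.67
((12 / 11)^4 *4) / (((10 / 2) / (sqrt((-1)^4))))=82944 / 73205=1.13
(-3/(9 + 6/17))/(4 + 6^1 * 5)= -1/106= -0.01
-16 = -16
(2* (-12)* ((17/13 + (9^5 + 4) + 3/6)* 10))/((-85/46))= 1695109200/221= 7670177.38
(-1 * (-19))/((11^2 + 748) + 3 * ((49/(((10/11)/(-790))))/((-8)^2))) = -1216/72127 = -0.02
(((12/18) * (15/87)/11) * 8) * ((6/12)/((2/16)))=320/957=0.33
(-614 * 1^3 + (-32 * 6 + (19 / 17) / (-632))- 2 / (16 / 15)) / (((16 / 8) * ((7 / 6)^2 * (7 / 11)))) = -214825743 / 460649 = -466.35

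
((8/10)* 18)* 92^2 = 609408/5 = 121881.60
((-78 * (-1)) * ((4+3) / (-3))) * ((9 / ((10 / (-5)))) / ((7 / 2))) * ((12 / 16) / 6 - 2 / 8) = -117 / 4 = -29.25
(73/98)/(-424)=-73/41552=-0.00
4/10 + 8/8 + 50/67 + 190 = 64369/335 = 192.15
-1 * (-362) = 362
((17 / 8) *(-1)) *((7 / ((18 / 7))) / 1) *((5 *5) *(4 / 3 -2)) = 20825 / 216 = 96.41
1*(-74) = -74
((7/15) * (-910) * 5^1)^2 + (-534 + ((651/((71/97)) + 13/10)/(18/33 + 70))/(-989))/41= 4508531.42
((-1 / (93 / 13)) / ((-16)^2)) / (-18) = 0.00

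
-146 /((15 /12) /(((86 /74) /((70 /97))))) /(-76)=304483 /123025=2.47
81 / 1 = 81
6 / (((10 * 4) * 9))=1 / 60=0.02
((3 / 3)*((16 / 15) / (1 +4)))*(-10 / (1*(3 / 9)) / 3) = -32 / 15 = -2.13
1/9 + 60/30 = 19/9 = 2.11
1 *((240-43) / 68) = 197 / 68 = 2.90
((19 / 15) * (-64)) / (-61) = 1216 / 915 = 1.33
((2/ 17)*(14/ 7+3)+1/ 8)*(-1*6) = -4.28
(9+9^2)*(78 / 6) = 1170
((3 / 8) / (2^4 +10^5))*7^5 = 7203 / 114304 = 0.06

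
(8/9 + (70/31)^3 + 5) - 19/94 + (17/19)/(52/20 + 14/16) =17.46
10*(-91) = -910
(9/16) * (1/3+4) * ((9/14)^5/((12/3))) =2302911/34420736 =0.07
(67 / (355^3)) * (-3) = -201 / 44738875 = -0.00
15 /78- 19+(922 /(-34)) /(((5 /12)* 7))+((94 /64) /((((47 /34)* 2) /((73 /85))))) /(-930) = -6469743491 /230193600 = -28.11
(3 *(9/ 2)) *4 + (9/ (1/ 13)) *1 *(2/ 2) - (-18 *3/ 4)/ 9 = 345/ 2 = 172.50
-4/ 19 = -0.21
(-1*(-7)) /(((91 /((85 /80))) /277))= 4709 /208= 22.64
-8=-8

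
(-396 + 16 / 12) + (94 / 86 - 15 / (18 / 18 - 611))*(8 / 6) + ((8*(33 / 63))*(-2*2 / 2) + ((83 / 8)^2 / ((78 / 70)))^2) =1021509346852945 / 114389323776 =8930.11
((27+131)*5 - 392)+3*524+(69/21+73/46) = 635909/322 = 1974.87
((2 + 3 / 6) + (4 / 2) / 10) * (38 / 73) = 513 / 365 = 1.41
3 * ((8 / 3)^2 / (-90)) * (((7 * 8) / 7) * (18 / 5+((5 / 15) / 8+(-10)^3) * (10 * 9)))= 38396864 / 225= 170652.73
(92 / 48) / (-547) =-23 / 6564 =-0.00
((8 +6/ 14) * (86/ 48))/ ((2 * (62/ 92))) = 58351/ 5208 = 11.20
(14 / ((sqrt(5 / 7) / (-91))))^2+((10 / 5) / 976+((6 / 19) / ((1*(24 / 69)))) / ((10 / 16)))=105344192143 / 46360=2272307.85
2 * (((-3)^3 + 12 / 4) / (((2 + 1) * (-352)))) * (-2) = -1 / 11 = -0.09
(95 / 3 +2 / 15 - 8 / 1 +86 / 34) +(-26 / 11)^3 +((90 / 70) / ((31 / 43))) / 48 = 5169882511 / 392804720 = 13.16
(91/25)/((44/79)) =7189/1100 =6.54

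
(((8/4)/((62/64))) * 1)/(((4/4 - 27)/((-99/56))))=396/2821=0.14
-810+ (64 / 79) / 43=-2751506 / 3397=-809.98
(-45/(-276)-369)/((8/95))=-3223635/736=-4379.94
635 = 635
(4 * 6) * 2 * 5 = 240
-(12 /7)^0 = -1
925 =925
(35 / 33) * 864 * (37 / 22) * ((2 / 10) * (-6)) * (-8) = 1790208 / 121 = 14795.11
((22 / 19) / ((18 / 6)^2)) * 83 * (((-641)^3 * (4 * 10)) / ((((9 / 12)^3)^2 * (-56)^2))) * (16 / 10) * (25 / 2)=-24623218715955200 / 6108291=-4031114220.98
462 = 462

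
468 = 468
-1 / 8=-0.12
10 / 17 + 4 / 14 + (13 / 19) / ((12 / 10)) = 19591 / 13566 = 1.44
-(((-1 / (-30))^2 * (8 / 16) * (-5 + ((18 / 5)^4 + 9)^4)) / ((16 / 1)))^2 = -1399434068012881277620608504406373207761 / 1206994056701660156250000000000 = -1159437414.16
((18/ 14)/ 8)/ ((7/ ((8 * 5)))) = 45/ 49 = 0.92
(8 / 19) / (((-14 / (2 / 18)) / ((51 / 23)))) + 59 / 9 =180277 / 27531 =6.55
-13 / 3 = -4.33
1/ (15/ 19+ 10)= 19/ 205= 0.09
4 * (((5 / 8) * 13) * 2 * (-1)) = -65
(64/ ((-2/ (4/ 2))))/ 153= -64/ 153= -0.42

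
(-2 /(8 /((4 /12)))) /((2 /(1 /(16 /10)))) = -0.03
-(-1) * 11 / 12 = 11 / 12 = 0.92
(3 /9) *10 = 10 /3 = 3.33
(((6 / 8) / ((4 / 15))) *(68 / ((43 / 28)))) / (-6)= -1785 / 86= -20.76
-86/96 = -43/48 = -0.90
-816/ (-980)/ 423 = 68/ 34545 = 0.00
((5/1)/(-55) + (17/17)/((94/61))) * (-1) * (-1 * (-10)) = -2885/517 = -5.58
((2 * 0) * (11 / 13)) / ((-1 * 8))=0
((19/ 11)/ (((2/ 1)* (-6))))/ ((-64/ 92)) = 437/ 2112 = 0.21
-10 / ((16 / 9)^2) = -405 / 128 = -3.16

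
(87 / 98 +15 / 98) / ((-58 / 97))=-4947 / 2842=-1.74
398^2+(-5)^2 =158429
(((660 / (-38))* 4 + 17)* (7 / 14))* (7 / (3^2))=-6979 / 342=-20.41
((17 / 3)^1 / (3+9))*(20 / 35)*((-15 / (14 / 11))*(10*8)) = -37400 / 147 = -254.42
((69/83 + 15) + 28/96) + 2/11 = 357271/21912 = 16.30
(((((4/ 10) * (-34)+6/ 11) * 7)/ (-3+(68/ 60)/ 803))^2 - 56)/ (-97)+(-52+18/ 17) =-32233878244003/ 537784216169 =-59.94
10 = 10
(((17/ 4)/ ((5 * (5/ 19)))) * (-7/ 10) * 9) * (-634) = 6450633/ 500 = 12901.27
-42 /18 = -7 /3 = -2.33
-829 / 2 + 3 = -411.50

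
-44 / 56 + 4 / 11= -65 / 154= -0.42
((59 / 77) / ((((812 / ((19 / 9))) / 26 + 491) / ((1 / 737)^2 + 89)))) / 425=100641225438 / 317239171634825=0.00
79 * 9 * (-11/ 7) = -7821/ 7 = -1117.29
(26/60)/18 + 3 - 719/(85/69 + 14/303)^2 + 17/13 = -26969268918971/61881026220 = -435.82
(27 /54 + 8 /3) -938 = -934.83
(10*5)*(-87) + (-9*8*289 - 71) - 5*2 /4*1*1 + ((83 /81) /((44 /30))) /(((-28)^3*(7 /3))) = -767680297183 /30425472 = -25231.50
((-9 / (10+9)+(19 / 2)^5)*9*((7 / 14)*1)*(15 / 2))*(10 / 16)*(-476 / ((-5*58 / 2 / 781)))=590269999656645 / 141056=4184650065.62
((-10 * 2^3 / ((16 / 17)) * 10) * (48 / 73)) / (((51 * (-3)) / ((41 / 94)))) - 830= -8526790 / 10293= -828.41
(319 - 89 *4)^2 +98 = 1467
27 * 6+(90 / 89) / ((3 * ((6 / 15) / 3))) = 14643 / 89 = 164.53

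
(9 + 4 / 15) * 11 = 1529 / 15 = 101.93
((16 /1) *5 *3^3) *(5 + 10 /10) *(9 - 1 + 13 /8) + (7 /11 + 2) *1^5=1372169 /11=124742.64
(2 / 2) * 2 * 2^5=64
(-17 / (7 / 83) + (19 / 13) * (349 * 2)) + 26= 76857 / 91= 844.58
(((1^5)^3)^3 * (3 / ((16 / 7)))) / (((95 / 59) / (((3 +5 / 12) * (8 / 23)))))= 0.97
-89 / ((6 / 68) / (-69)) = 69598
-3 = -3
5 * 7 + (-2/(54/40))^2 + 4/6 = 27601/729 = 37.86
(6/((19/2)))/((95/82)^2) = 80688/171475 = 0.47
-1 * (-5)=5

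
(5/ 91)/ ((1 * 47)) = 5/ 4277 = 0.00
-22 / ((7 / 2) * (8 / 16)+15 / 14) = -616 / 79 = -7.80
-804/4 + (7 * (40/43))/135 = -233305/1161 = -200.95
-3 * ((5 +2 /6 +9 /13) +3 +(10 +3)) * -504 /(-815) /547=-432936 /5795465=-0.07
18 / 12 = 3 / 2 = 1.50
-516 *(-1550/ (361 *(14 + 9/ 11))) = 8797800/ 58843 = 149.51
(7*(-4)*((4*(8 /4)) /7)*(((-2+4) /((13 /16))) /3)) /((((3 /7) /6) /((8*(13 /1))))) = -114688 /3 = -38229.33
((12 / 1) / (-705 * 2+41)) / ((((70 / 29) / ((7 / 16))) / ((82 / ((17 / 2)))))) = -3567 / 232730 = -0.02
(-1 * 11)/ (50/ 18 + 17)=-99/ 178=-0.56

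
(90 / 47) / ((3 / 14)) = 420 / 47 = 8.94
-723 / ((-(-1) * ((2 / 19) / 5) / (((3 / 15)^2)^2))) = -54.95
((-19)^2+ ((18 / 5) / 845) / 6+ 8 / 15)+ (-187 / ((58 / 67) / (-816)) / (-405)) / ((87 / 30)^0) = -243814796 / 3308175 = -73.70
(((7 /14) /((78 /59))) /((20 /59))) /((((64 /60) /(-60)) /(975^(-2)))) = -3481 /52728000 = -0.00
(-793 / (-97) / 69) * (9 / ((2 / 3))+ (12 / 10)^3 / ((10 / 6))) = 1.72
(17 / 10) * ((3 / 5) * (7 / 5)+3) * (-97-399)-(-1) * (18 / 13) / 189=-110492678 / 34125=-3237.88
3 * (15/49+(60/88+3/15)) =19209/5390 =3.56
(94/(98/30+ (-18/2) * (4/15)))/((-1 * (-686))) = 705/4459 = 0.16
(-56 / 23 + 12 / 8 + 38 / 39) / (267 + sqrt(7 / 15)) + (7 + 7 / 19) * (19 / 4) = 22381129825 / 639458144 - 71 * sqrt(105) / 1918374432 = 35.00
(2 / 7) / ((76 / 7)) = 0.03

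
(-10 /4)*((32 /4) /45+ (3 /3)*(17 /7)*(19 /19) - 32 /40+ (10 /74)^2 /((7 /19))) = -400168 /86247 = -4.64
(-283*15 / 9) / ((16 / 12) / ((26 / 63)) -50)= 18395 / 1824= 10.08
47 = 47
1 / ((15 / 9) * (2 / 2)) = 3 / 5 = 0.60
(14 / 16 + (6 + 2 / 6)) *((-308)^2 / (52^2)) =1025717 / 4056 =252.89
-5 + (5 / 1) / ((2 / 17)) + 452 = 979 / 2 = 489.50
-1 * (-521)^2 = -271441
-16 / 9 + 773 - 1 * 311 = 4142 / 9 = 460.22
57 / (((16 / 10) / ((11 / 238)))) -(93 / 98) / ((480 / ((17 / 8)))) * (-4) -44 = -22570521 / 533120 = -42.34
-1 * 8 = -8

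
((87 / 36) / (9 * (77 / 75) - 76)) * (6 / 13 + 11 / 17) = -177625 / 4426188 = -0.04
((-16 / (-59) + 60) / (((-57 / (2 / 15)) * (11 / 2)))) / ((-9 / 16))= 0.05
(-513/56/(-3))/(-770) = -171/43120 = -0.00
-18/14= -9/7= -1.29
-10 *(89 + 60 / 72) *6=-5390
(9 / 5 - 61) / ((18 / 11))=-1628 / 45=-36.18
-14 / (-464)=7 / 232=0.03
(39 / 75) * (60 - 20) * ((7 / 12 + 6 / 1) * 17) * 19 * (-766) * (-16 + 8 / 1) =4065572576 / 15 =271038171.73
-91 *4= -364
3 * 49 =147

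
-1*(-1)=1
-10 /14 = -0.71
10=10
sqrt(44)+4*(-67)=-268+2*sqrt(11)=-261.37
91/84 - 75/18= -37/12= -3.08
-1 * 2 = -2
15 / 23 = 0.65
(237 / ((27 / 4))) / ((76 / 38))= 158 / 9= 17.56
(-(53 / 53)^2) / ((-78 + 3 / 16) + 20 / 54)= 432 / 33455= 0.01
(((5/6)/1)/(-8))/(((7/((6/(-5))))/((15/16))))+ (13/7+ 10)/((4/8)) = 21263/896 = 23.73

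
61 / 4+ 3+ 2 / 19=1395 / 76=18.36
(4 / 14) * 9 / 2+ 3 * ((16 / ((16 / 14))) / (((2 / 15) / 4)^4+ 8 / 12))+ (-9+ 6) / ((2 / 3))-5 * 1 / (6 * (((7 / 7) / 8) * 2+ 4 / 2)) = 1732551235 / 29160054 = 59.42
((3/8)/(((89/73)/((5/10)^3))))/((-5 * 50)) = -219/1424000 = -0.00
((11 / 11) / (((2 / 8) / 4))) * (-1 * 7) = -112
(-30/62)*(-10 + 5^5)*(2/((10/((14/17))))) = -130830/527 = -248.25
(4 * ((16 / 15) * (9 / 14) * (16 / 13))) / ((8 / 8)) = 1536 / 455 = 3.38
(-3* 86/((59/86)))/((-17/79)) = 1752852/1003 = 1747.61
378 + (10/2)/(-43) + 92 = 20205/43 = 469.88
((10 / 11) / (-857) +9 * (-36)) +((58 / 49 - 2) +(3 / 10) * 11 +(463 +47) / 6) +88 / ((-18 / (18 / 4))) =-1194151271 / 4619230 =-258.52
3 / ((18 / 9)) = 3 / 2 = 1.50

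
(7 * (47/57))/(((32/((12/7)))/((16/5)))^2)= 564/3325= 0.17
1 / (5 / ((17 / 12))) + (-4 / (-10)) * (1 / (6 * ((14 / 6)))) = 0.31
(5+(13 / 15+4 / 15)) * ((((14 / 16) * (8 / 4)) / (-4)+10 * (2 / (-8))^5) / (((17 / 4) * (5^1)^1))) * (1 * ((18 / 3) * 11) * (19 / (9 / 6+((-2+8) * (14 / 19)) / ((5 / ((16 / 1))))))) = -20915257 / 2021640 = -10.35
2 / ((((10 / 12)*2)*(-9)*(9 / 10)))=-4 / 27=-0.15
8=8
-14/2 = -7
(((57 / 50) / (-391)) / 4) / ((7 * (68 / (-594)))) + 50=50.00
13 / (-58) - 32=-1869 / 58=-32.22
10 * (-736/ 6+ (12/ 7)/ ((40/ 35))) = -3635/ 3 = -1211.67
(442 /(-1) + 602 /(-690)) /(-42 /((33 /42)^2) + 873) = -18487711 /33603345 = -0.55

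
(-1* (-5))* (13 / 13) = 5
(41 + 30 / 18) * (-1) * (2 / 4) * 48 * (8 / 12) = -2048 / 3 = -682.67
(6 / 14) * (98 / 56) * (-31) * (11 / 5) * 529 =-541167 / 20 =-27058.35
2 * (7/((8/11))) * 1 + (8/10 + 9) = 581/20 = 29.05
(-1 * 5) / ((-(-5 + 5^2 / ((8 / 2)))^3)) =64 / 25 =2.56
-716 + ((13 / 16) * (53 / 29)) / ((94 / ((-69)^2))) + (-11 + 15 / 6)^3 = -54734403 / 43616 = -1254.92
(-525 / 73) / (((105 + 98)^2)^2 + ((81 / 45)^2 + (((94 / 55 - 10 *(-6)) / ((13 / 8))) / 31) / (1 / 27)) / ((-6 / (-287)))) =-16623750 / 3925338840964633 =-0.00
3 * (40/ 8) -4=11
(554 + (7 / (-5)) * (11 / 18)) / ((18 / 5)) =49783 / 324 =153.65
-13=-13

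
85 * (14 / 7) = 170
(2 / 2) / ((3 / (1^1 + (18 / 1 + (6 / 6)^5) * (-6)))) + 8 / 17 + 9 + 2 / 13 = -18592 / 663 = -28.04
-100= -100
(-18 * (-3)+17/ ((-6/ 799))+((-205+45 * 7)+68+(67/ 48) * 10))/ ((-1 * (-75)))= -5381/ 200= -26.90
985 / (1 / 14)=13790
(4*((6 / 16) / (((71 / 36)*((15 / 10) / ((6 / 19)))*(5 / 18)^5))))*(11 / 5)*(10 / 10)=4489613568 / 21078125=213.00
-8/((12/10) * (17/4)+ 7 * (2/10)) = -16/13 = -1.23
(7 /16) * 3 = 21 /16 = 1.31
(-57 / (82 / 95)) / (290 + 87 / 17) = -92055 / 411394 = -0.22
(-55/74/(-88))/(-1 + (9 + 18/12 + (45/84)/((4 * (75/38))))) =0.00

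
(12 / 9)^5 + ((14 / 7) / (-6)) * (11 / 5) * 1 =4229 / 1215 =3.48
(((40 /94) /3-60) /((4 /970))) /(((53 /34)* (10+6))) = -8698475 /14946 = -581.99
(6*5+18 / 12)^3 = 250047 / 8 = 31255.88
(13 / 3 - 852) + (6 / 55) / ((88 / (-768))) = -1540243 / 1815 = -848.62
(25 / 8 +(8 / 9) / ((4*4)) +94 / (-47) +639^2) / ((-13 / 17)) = -499786349 / 936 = -533959.77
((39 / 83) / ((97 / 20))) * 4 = 0.39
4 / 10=0.40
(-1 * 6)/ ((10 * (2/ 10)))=-3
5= 5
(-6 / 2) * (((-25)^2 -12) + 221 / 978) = -599735 / 326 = -1839.68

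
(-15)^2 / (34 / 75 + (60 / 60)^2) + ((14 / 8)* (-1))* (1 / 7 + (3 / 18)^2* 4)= 151439 / 981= 154.37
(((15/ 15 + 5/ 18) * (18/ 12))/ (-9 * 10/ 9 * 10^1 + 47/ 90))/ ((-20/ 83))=5727/ 71624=0.08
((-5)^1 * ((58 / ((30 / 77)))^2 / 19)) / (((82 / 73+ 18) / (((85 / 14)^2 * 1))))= -11241.66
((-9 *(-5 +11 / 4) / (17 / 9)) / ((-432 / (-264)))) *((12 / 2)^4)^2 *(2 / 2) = 187067232 / 17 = 11003954.82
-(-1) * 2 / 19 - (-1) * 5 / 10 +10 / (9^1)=587 / 342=1.72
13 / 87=0.15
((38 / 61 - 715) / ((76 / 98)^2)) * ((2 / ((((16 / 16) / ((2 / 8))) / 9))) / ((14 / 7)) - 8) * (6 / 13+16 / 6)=2406452671 / 112632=21365.62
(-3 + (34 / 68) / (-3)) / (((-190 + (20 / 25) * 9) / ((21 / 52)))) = 665 / 95056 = 0.01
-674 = -674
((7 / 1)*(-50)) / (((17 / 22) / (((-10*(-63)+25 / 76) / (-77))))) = 1197625 / 323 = 3707.82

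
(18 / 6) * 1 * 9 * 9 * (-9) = -2187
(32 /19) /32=1 /19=0.05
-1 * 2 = -2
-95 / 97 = -0.98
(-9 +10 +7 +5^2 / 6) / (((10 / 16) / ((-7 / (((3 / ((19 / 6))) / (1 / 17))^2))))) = -184471 / 351135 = -0.53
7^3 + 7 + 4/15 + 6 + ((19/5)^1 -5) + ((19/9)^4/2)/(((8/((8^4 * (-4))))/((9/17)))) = -645241814/61965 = -10413.00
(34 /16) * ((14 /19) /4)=119 /304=0.39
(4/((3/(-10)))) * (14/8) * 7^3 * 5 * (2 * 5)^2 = -12005000/3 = -4001666.67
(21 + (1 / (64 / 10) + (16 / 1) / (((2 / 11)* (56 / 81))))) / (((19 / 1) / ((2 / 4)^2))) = 33251 / 17024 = 1.95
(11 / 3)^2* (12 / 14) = 242 / 21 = 11.52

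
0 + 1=1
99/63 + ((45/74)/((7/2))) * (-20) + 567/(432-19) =-8108/15281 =-0.53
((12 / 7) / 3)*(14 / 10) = 4 / 5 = 0.80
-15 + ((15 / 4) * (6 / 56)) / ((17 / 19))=-27705 / 1904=-14.55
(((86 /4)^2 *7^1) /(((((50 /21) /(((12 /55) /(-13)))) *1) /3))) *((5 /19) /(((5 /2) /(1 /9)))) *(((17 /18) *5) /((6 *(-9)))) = 1540217 /22007700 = 0.07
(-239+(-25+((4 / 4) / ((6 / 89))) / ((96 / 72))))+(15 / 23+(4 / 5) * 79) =-173901 / 920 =-189.02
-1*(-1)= 1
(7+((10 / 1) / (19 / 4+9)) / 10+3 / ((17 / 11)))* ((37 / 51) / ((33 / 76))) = 23699536 / 1573605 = 15.06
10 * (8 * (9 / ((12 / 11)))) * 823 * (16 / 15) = 579392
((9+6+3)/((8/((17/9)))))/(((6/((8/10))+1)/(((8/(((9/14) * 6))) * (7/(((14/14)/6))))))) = 392/9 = 43.56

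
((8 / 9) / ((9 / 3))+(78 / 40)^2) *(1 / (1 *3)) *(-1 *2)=-44267 / 16200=-2.73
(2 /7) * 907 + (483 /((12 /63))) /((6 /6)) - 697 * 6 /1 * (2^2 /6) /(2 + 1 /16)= 1333457 /924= 1443.14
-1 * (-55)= 55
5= 5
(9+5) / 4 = 7 / 2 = 3.50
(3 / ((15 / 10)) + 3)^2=25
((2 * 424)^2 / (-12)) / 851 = -179776 / 2553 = -70.42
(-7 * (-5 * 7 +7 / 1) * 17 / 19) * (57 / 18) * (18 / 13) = 9996 / 13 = 768.92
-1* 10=-10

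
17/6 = 2.83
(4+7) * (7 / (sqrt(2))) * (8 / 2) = 154 * sqrt(2) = 217.79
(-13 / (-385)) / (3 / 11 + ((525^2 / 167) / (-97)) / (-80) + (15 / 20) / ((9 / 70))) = 10108176 / 1891564535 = 0.01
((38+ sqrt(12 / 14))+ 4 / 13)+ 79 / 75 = sqrt(42) / 7+ 38377 / 975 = 40.29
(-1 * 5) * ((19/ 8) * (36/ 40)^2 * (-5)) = 1539/ 32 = 48.09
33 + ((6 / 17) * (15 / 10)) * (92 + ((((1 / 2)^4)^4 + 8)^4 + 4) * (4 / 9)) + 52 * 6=106498241685945241829377 / 78398662313265594368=1358.42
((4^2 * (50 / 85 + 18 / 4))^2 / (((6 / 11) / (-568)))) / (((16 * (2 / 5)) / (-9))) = 2804945880 / 289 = 9705695.09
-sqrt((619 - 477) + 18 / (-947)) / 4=-49 * sqrt(13258) / 1894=-2.98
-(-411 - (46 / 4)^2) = 2173 / 4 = 543.25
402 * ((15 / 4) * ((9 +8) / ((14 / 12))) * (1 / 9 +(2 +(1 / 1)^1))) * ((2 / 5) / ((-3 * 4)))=-2278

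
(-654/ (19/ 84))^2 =3017964096/ 361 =8360011.35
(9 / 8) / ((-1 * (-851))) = 9 / 6808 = 0.00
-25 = -25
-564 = -564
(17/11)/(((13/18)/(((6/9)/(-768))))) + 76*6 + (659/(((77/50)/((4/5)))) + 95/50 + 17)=817.24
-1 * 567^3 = -182284263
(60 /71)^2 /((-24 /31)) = -4650 /5041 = -0.92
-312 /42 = -52 /7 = -7.43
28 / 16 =7 / 4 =1.75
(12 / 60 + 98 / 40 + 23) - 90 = -1287 / 20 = -64.35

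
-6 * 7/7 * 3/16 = -9/8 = -1.12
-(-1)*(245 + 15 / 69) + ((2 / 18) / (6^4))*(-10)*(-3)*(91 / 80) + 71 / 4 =188126861 / 715392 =262.97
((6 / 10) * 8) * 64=1536 / 5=307.20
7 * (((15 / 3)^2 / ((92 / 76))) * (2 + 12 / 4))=16625 / 23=722.83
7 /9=0.78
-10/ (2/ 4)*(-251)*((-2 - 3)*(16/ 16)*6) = -150600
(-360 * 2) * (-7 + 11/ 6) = 3720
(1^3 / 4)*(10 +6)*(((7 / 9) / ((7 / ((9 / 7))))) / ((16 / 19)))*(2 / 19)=1 / 14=0.07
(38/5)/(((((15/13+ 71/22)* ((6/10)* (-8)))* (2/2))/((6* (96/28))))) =-65208/8771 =-7.43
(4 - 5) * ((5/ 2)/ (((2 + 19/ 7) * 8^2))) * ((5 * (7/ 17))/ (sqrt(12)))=-1225 * sqrt(3)/ 430848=-0.00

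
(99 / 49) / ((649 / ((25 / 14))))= 225 / 40474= 0.01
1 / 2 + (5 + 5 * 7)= 40.50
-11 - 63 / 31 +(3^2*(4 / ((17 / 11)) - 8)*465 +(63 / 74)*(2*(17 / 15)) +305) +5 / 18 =-39229363513 / 1754910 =-22354.06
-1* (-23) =23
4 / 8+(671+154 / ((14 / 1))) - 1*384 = 597 / 2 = 298.50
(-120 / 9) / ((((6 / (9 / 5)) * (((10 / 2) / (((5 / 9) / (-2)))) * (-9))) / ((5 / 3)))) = -0.04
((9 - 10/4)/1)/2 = 13/4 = 3.25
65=65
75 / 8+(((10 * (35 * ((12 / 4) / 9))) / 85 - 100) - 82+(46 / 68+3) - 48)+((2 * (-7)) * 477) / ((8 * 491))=-43526483 / 200328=-217.28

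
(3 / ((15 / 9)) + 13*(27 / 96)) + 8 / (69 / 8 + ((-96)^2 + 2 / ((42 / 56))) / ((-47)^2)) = 660200583 / 108561760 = 6.08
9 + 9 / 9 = 10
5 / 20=1 / 4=0.25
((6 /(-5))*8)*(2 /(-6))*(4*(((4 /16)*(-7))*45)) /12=-84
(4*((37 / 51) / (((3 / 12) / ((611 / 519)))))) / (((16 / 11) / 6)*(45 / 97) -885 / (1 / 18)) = -192973352 / 224949311055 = -0.00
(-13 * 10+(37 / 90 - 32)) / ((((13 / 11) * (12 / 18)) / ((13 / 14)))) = -159973 / 840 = -190.44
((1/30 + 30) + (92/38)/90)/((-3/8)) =-205612/2565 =-80.16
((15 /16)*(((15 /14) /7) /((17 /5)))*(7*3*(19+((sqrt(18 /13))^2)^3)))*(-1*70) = -802828125 /597584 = -1343.46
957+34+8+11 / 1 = 1010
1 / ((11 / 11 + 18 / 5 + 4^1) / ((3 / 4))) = 15 / 172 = 0.09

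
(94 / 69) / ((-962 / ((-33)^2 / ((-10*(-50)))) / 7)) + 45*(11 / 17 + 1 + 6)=32357244741 / 94035500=344.10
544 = 544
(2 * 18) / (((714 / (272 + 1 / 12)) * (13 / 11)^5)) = 525831515 / 88367734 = 5.95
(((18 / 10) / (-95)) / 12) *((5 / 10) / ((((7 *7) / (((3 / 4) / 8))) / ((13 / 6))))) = -39 / 11916800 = -0.00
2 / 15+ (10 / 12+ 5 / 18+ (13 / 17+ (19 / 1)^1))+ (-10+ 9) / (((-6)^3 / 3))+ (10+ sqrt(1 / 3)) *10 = 10 *sqrt(3) / 3+ 246887 / 2040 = 126.80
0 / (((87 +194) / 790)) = 0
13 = 13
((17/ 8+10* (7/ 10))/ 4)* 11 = 803/ 32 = 25.09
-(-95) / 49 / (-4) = -95 / 196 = -0.48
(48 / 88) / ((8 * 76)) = 3 / 3344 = 0.00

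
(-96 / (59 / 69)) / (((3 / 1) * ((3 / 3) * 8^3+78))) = -0.06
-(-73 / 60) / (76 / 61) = 4453 / 4560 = 0.98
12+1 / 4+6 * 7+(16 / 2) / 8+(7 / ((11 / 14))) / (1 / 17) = 9095 / 44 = 206.70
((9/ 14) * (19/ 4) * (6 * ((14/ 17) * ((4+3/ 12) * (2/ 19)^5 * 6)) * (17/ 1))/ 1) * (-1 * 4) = -44064/ 130321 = -0.34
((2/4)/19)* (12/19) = 6/361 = 0.02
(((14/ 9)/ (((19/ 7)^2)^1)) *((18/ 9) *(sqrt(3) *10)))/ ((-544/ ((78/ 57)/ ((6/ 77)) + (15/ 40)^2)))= -110749555 *sqrt(3)/ 805959936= -0.24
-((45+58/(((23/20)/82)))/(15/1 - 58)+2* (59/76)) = 3595539/37582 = 95.67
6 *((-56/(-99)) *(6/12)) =1.70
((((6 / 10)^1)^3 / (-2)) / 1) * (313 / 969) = -0.03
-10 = -10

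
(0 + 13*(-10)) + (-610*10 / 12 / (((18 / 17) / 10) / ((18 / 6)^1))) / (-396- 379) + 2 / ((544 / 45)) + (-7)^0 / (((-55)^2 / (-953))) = -25611080389 / 229561200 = -111.57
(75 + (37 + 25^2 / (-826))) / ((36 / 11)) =336919 / 9912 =33.99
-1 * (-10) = 10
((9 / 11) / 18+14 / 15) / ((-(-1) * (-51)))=-19 / 990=-0.02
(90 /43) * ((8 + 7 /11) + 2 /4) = 9045 /473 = 19.12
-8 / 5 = -1.60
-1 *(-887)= 887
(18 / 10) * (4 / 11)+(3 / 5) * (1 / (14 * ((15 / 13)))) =2663 / 3850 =0.69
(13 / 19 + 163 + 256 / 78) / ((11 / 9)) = 371166 / 2717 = 136.61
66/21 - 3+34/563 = 801/3941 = 0.20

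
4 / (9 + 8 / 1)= 4 / 17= 0.24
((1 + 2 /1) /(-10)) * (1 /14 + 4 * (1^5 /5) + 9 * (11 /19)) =-24267 /13300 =-1.82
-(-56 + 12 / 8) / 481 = 109 / 962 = 0.11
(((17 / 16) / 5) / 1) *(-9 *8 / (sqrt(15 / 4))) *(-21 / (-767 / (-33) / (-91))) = -247401 *sqrt(15) / 1475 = -649.61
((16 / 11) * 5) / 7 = 80 / 77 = 1.04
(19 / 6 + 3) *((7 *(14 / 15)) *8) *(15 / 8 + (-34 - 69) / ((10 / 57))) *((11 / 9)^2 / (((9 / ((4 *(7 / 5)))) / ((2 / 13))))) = -3550332632 / 131625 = -26973.09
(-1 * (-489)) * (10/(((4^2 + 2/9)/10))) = 220050/73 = 3014.38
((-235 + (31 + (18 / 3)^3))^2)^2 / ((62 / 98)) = 1016064 / 31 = 32776.26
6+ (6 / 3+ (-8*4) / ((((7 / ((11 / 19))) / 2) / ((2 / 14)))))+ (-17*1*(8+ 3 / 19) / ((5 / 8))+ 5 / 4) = -794705 / 3724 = -213.40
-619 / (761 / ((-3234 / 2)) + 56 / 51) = -5671897 / 5749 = -986.59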